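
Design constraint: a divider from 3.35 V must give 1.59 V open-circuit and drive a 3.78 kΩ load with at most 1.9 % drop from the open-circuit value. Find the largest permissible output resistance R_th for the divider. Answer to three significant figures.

Loading drop = R_th/(R_th + R_L) ≤ 0.0190, so R_th ≤ R_L · ε/(1−ε) = 3.78 kΩ × 0.0190/0.9810 = 73.2 Ω.

R_th ≤ 73.2 Ω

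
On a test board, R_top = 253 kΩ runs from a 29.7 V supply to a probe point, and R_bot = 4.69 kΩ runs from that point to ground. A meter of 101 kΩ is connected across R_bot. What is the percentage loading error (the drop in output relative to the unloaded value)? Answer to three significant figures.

4.36 %

The divider's output (Thévenin) resistance is R_top‖R_bot = 4.605 kΩ.
Fractional drop under load = R_th/(R_th + R_L) = 4.605 / (4.605 + 101) = 0.04360.
So the output falls by 4.36 %.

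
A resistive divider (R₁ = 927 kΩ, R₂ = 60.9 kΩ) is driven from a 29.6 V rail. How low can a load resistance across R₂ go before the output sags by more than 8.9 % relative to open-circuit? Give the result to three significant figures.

Output resistance R_th = R₁‖R₂ = (927 × 60.9)/987.9 = 57.15 kΩ.
The fractional drop is R_th/(R_th + R_L); requiring this ≤ 0.0890 gives R_L ≥ R_th(1/0.0890 − 1) = 57.15 × 10.24 = 585 kΩ.

R_L(min) ≈ 585 kΩ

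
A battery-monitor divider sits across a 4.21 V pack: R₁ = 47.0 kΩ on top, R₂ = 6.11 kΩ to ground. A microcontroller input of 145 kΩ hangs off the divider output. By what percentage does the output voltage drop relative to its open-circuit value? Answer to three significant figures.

The divider's output (Thévenin) resistance is R₁‖R₂ = 5.407 kΩ.
Fractional drop under load = R_th/(R_th + R_L) = 5.407 / (5.407 + 145) = 0.03595.
So the output falls by 3.59 %.

3.59 %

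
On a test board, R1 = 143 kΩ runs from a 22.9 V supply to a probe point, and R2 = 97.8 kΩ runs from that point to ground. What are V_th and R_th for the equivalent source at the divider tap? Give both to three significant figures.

V_th is the open-circuit tap voltage: 22.9 × 97.8/(143 + 97.8) = 9.30 V.
With the supply zeroed, R1 and R2 appear in parallel from the tap: R_th = R1‖R2 = (143 × 97.8)/240.8 = 58.1 kΩ.

V_th = 9.30 V, R_th = 58.1 kΩ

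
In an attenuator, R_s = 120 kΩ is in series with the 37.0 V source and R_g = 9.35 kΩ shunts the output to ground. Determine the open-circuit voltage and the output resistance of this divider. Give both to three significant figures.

V_th = 2.67 V, R_th = 8.67 kΩ

V_th is the open-circuit tap voltage: 37.0 × 9.35/(120 + 9.35) = 2.67 V.
With the supply zeroed, R_s and R_g appear in parallel from the tap: R_th = R_s‖R_g = (120 × 9.35)/129.3 = 8.67 kΩ.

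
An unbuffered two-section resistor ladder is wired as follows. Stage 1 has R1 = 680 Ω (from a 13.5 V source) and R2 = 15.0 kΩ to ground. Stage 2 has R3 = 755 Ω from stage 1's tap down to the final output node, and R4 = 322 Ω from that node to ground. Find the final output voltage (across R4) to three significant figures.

V_out ≈ 2.41 V

Stage 2 presents R3+R4 = 1077 Ω as a load on stage 1's tap.
Stage 1's lower leg becomes R2‖(R3+R4) = 1005 Ω, so V_mid = 13.5 × 1005/1685 = 8.051 V.
Stage 2 is itself unloaded: V_out = V_mid × R4/(R3+R4) = 8.051 × 322/1077 = 2.41 V.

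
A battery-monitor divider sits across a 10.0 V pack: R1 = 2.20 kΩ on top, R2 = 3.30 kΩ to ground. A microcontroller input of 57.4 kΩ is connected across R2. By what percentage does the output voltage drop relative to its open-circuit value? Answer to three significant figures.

The divider's output (Thévenin) resistance is R1‖R2 = 1.320 kΩ.
Fractional drop under load = R_th/(R_th + R_L) = 1.320 / (1.320 + 57.4) = 0.02248.
So the output falls by 2.25 %.

2.25 %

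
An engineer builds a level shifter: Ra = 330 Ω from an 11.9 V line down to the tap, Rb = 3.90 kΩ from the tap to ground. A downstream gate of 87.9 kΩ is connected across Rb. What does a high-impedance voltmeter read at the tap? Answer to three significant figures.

The load sits in parallel with Rb: Rb‖R_L = (3900 × 87900) / (3900 + 87900) = 3734 Ω.
V_out = 11.9 × 3734 / (330 + 3734) = 11.9 × 3734/4064 = 10.9 V.

V_out ≈ 10.9 V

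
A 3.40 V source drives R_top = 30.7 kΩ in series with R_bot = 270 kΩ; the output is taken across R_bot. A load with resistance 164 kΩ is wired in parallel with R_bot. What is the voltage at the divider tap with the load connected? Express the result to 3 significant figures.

V_out ≈ 2.61 V

The load sits in parallel with R_bot: R_bot‖R_L = (270 × 164) / (270 + 164) = 102.0 kΩ.
V_out = 3.40 × 102.0 / (30.7 + 102.0) = 3.40 × 102.0/132.7 = 2.61 V.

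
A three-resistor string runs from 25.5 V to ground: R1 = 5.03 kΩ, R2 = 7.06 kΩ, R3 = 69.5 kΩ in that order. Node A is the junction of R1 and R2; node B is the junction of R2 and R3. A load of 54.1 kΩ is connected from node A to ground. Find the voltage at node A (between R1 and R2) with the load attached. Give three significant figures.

V ≈ 22.0 V

Below node A the series string R2+R3 = 76.56 kΩ sits in parallel with the 54.1 kΩ load: 31.70 kΩ.
V_A = 25.5 × 31.70/(5.03 + 31.70) = 22.0 V.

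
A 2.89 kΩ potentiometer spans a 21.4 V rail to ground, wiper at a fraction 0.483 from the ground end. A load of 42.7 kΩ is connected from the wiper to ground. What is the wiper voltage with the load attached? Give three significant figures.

V ≈ 10.2 V

The wiper splits the pot into (1−α)R = 1.494 kΩ above and αR = 1.396 kΩ below.
Lower section ‖ load = 1.352 kΩ.
V_wiper = 21.4 × 1.352/(1.494 + 1.352) = 10.2 V.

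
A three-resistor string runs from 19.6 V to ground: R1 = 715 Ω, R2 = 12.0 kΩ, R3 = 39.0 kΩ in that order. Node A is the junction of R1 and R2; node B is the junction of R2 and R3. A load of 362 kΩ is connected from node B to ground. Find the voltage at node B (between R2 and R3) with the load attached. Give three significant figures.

At node B, R3 is in parallel with the load: R3‖R_L = 35210 Ω.
Below node A the resistance is R2 + (R3‖R_L) = 47210 Ω, so V_A = 19.6 × 47210/47920 = 19.31 V.
Then V_B = V_A × (R3‖R_L)/(R2 + R3‖R_L) = 19.31 × 35210/47210 = 14.4 V.

V ≈ 14.4 V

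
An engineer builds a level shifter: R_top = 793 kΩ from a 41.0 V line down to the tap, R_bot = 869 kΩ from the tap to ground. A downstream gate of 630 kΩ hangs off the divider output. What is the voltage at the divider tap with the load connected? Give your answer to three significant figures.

The load sits in parallel with R_bot: R_bot‖R_L = (869 × 630) / (869 + 630) = 365.2 kΩ.
V_out = 41.0 × 365.2 / (793 + 365.2) = 41.0 × 365.2/1158 = 12.9 V.

V_out ≈ 12.9 V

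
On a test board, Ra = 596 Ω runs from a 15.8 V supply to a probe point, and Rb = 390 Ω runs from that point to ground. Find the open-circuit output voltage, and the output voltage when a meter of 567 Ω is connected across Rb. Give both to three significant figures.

Unloaded: 6.25 V; loaded: 4.41 V

Open-circuit: V = 15.8 × 390/(596 + 390) = 6.25 V.
With the load, Rb becomes Rb‖R_L = 231.1 Ω, so V = 15.8 × 231.1/827.1 = 4.41 V.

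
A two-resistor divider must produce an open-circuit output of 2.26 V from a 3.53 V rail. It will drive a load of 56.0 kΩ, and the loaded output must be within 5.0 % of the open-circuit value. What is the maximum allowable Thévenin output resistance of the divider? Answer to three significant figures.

Loading drop = R_th/(R_th + R_L) ≤ 0.0500, so R_th ≤ R_L · ε/(1−ε) = 56.0 kΩ × 0.0500/0.9500 = 2.95 kΩ.

R_th ≤ 2.95 kΩ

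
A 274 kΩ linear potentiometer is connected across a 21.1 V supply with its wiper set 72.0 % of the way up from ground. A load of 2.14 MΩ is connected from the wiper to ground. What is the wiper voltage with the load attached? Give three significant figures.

The wiper splits the pot into (1−α)R = 76.72 kΩ above and αR = 197.3 kΩ below.
Lower section ‖ load = 180.6 kΩ.
V_wiper = 21.1 × 180.6/(76.72 + 180.6) = 14.8 V.

V ≈ 14.8 V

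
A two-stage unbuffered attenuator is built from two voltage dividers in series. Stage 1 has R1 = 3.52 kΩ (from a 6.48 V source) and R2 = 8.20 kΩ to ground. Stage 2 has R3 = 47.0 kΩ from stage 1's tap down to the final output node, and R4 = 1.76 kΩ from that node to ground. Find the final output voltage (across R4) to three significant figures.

V_out ≈ 0.156 V

Stage 2 presents R3+R4 = 48.76 kΩ as a load on stage 1's tap.
Stage 1's lower leg becomes R2‖(R3+R4) = 7.020 kΩ, so V_mid = 6.48 × 7.020/10.54 = 4.316 V.
Stage 2 is itself unloaded: V_out = V_mid × R4/(R3+R4) = 4.316 × 1.76/48.76 = 0.156 V.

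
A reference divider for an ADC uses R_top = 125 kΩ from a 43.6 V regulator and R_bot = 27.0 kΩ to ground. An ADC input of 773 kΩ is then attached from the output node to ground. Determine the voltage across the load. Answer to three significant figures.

The load sits in parallel with R_bot: R_bot‖R_L = (27.0 × 773) / (27.0 + 773) = 26.09 kΩ.
V_out = 43.6 × 26.09 / (125 + 26.09) = 43.6 × 26.09/151.1 = 7.53 V.

V_out ≈ 7.53 V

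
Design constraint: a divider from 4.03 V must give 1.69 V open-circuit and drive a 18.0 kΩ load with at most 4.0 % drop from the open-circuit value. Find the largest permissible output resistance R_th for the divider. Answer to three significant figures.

R_th ≤ 750 Ω

Loading drop = R_th/(R_th + R_L) ≤ 0.0400, so R_th ≤ R_L · ε/(1−ε) = 18.0 kΩ × 0.0400/0.9600 = 750 Ω.
(Any R1, R2 with R2/(R1+R2) = 0.419 and R1‖R2 ≤ 750 Ω will meet the spec.)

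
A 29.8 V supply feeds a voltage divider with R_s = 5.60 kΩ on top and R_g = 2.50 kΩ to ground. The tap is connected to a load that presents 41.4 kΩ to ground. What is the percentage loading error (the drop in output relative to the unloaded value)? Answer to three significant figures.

The divider's output (Thévenin) resistance is R_s‖R_g = 1.728 kΩ.
Fractional drop under load = R_th/(R_th + R_L) = 1.728 / (1.728 + 41.4) = 0.04008.
So the output falls by 4.01 %.

4.01 %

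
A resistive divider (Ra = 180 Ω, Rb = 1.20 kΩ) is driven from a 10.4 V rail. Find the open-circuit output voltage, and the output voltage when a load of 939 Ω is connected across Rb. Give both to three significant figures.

Unloaded: 9.04 V; loaded: 7.75 V

Open-circuit: V = 10.4 × 1200/(180 + 1200) = 9.04 V.
With the load, Rb becomes Rb‖R_L = 526.8 Ω, so V = 10.4 × 526.8/706.8 = 7.75 V.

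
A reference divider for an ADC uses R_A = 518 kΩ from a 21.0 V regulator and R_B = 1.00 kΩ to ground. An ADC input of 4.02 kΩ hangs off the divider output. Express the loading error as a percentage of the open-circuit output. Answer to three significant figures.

19.9 %

The divider's output (Thévenin) resistance is R_A‖R_B = 0.9981 kΩ.
Fractional drop under load = R_th/(R_th + R_L) = 0.9981 / (0.9981 + 4.02) = 0.1989.
So the output falls by 19.9 %.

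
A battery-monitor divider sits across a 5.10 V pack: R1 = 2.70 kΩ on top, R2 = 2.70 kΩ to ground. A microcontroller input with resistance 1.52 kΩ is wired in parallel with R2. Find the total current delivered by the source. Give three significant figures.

R2‖R_L = 0.9725 kΩ, so the source sees R1 + R2‖R_L = 3.673 kΩ.
I = 5.10 V / 3.673 kΩ = 1.39 mA.

I ≈ 1.39 mA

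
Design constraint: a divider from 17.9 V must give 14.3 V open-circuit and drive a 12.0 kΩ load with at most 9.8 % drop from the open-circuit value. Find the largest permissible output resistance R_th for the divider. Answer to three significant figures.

R_th ≤ 1.30 kΩ

Loading drop = R_th/(R_th + R_L) ≤ 0.0980, so R_th ≤ R_L · ε/(1−ε) = 12.0 kΩ × 0.0980/0.9020 = 1.30 kΩ.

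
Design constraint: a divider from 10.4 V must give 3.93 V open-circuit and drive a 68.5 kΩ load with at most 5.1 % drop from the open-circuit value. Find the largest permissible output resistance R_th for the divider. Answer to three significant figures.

Loading drop = R_th/(R_th + R_L) ≤ 0.0510, so R_th ≤ R_L · ε/(1−ε) = 68.5 kΩ × 0.0510/0.9490 = 3.68 kΩ.

R_th ≤ 3.68 kΩ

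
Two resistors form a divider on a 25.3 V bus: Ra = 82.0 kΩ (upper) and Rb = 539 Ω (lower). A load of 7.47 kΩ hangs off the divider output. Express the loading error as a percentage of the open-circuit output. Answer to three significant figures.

6.69 %

The divider's output (Thévenin) resistance is Ra‖Rb = 535.5 Ω.
Fractional drop under load = R_th/(R_th + R_L) = 535.5 / (535.5 + 7470) = 0.06689.
So the output falls by 6.69 %.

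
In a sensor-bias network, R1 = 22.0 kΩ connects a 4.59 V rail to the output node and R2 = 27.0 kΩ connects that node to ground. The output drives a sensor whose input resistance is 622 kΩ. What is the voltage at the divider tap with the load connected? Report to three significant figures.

The load sits in parallel with R2: R2‖R_L = (27.0 × 622) / (27.0 + 622) = 25.88 kΩ.
V_out = 4.59 × 25.88 / (22.0 + 25.88) = 4.59 × 25.88/47.88 = 2.48 V.

V_out ≈ 2.48 V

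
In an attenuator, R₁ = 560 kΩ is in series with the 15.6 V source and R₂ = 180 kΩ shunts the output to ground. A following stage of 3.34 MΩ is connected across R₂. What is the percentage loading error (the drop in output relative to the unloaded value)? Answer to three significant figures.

3.92 %

The divider's output (Thévenin) resistance is R₁‖R₂ = 136.2 kΩ.
Fractional drop under load = R_th/(R_th + R_L) = 136.2 / (136.2 + 3340) = 0.03919.
So the output falls by 3.92 %.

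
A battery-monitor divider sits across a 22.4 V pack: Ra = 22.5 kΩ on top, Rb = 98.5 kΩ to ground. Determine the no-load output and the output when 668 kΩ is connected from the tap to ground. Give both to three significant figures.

Open-circuit: V = 22.4 × 98.5/(22.5 + 98.5) = 18.2 V.
With the load, Rb becomes Rb‖R_L = 85.84 kΩ, so V = 22.4 × 85.84/108.3 = 17.7 V.

Unloaded: 18.2 V; loaded: 17.7 V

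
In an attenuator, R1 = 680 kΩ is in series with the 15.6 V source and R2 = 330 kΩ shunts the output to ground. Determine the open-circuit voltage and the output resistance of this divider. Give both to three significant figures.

V_th = 5.10 V, R_th = 222 kΩ

V_th is the open-circuit tap voltage: 15.6 × 330/(680 + 330) = 5.10 V.
With the supply zeroed, R1 and R2 appear in parallel from the tap: R_th = R1‖R2 = (680 × 330)/1010 = 222 kΩ.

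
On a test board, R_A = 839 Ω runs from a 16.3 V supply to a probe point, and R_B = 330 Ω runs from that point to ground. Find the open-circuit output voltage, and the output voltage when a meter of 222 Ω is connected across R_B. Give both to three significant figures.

Open-circuit: V = 16.3 × 330/(839 + 330) = 4.60 V.
With the load, R_B becomes R_B‖R_L = 132.7 Ω, so V = 16.3 × 132.7/971.7 = 2.23 V.

Unloaded: 4.60 V; loaded: 2.23 V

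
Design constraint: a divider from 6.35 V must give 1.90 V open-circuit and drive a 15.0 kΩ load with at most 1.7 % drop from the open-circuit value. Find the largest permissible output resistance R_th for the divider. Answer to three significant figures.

R_th ≤ 259 Ω

Loading drop = R_th/(R_th + R_L) ≤ 0.0170, so R_th ≤ R_L · ε/(1−ε) = 15.0 kΩ × 0.0170/0.9830 = 259 Ω.
(Any R1, R2 with R2/(R1+R2) = 0.299 and R1‖R2 ≤ 259 Ω will meet the spec.)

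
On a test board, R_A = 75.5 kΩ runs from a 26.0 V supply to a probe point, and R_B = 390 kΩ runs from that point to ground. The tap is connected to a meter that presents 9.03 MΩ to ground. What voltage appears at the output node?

V_out ≈ 21.6 V

The load sits in parallel with R_B: R_B‖R_L = (390 × 9030) / (390 + 9030) = 373.9 kΩ.
V_out = 26.0 × 373.9 / (75.5 + 373.9) = 26.0 × 373.9/449.4 = 21.6 V.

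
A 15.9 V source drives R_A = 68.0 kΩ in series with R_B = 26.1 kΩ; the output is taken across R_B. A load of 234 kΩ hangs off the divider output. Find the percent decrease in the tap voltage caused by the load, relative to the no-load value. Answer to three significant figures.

7.46 %

The divider's output (Thévenin) resistance is R_A‖R_B = 18.86 kΩ.
Fractional drop under load = R_th/(R_th + R_L) = 18.86 / (18.86 + 234) = 0.07459.
So the output falls by 7.46 %.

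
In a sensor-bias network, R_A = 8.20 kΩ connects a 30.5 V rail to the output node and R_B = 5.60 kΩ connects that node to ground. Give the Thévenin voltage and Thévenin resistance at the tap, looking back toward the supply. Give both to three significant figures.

V_th = 12.4 V, R_th = 3.33 kΩ

V_th is the open-circuit tap voltage: 30.5 × 5.60/(8.20 + 5.60) = 12.4 V.
With the supply zeroed, R_A and R_B appear in parallel from the tap: R_th = R_A‖R_B = (8.20 × 5.60)/13.80 = 3.33 kΩ.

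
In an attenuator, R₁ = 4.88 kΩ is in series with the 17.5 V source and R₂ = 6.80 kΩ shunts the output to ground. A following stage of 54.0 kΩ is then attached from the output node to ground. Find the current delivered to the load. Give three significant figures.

I_L ≈ 0.179 mA

R₂‖R_L = 6.039 kΩ; V_out = 17.5 × 6.039/10.92 = 9.679 V.
I_L = V_out / R_L = 9.679 / 54.0 kΩ = 0.179 mA.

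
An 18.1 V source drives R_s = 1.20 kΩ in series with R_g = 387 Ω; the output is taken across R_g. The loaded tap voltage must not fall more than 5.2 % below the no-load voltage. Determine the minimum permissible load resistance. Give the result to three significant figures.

R_L(min) ≈ 5.33 kΩ

Output resistance R_th = R_s‖R_g = (1200 × 387)/1587 = 292.6 Ω.
The fractional drop is R_th/(R_th + R_L); requiring this ≤ 0.0520 gives R_L ≥ R_th(1/0.0520 − 1) = 292.6 × 18.23 = 5.33 kΩ.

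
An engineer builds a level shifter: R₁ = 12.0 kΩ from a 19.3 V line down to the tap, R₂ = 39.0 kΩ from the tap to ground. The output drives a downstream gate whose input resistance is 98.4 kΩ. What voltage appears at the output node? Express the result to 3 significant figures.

V_out ≈ 13.5 V

The load sits in parallel with R₂: R₂‖R_L = (39.0 × 98.4) / (39.0 + 98.4) = 27.93 kΩ.
V_out = 19.3 × 27.93 / (12.0 + 27.93) = 19.3 × 27.93/39.93 = 13.5 V.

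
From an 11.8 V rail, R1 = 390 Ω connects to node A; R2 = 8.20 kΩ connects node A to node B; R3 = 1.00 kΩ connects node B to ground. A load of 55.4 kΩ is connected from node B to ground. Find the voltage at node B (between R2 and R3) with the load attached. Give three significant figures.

V ≈ 1.21 V

At node B, R3 is in parallel with the load: R3‖R_L = 982.3 Ω.
Below node A the resistance is R2 + (R3‖R_L) = 9182 Ω, so V_A = 11.8 × 9182/9572 = 11.32 V.
Then V_B = V_A × (R3‖R_L)/(R2 + R3‖R_L) = 11.32 × 982.3/9182 = 1.21 V.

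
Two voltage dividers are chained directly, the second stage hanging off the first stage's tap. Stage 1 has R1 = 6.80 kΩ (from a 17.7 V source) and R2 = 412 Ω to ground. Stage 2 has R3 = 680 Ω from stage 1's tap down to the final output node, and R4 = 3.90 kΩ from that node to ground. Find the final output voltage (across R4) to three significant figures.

Stage 2 presents R3+R4 = 4580 Ω as a load on stage 1's tap.
Stage 1's lower leg becomes R2‖(R3+R4) = 378.0 Ω, so V_mid = 17.7 × 378.0/7178 = 0.9321 V.
Stage 2 is itself unloaded: V_out = V_mid × R4/(R3+R4) = 0.9321 × 3900/4580 = 0.794 V.

V_out ≈ 0.794 V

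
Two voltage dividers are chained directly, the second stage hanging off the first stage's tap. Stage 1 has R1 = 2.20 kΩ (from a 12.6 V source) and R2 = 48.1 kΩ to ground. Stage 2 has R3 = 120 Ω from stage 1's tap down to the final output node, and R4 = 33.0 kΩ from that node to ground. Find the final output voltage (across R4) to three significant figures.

V_out ≈ 11.3 V

Stage 2 presents R3+R4 = 33120 Ω as a load on stage 1's tap.
Stage 1's lower leg becomes R2‖(R3+R4) = 19610 Ω, so V_mid = 12.6 × 19610/21810 = 11.33 V.
Stage 2 is itself unloaded: V_out = V_mid × R4/(R3+R4) = 11.33 × 33000/33120 = 11.3 V.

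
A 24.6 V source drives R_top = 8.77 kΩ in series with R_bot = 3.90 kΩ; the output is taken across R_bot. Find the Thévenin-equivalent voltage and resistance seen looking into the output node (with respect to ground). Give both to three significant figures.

V_th = 7.57 V, R_th = 2.70 kΩ

V_th is the open-circuit tap voltage: 24.6 × 3.90/(8.77 + 3.90) = 7.57 V.
With the supply zeroed, R_top and R_bot appear in parallel from the tap: R_th = R_top‖R_bot = (8.77 × 3.90)/12.67 = 2.70 kΩ.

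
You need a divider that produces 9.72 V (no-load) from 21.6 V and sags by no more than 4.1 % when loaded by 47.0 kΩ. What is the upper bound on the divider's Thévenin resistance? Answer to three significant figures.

R_th ≤ 2.01 kΩ

Loading drop = R_th/(R_th + R_L) ≤ 0.0410, so R_th ≤ R_L · ε/(1−ε) = 47.0 kΩ × 0.0410/0.9590 = 2.01 kΩ.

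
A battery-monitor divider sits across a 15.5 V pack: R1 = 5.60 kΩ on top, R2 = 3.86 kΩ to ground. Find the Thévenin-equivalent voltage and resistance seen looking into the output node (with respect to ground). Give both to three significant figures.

V_th is the open-circuit tap voltage: 15.5 × 3.86/(5.60 + 3.86) = 6.32 V.
With the supply zeroed, R1 and R2 appear in parallel from the tap: R_th = R1‖R2 = (5.60 × 3.86)/9.460 = 2.28 kΩ.

V_th = 6.32 V, R_th = 2.28 kΩ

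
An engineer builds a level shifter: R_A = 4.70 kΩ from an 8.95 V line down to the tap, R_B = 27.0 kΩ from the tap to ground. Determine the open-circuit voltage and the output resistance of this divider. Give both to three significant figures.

V_th = 7.62 V, R_th = 4.00 kΩ

V_th is the open-circuit tap voltage: 8.95 × 27.0/(4.70 + 27.0) = 7.62 V.
With the supply zeroed, R_A and R_B appear in parallel from the tap: R_th = R_A‖R_B = (4.70 × 27.0)/31.70 = 4.00 kΩ.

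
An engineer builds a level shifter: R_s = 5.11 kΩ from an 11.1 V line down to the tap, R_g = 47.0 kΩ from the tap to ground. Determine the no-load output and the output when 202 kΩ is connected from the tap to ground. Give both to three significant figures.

Unloaded: 10.0 V; loaded: 9.79 V

Open-circuit: V = 11.1 × 47.0/(5.11 + 47.0) = 10.0 V.
With the load, R_g becomes R_g‖R_L = 38.13 kΩ, so V = 11.1 × 38.13/43.24 = 9.79 V.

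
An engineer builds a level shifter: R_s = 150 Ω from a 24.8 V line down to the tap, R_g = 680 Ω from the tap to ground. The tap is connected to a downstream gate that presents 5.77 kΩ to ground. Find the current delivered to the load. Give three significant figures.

R_g‖R_L = 608.3 Ω; V_out = 24.8 × 608.3/758.3 = 19.89 V.
I_L = V_out / R_L = 19.89 / 5.77 kΩ = 3.45 mA.

I_L ≈ 3.45 mA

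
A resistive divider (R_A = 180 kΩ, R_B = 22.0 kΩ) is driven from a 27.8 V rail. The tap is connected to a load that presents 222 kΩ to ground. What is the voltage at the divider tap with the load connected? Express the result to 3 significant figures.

V_out ≈ 2.78 V

The load sits in parallel with R_B: R_B‖R_L = (22.0 × 222) / (22.0 + 222) = 20.02 kΩ.
V_out = 27.8 × 20.02 / (180 + 20.02) = 27.8 × 20.02/200.0 = 2.78 V.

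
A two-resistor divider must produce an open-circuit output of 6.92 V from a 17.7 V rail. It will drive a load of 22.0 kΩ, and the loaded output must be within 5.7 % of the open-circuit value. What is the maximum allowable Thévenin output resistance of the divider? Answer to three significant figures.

Loading drop = R_th/(R_th + R_L) ≤ 0.0570, so R_th ≤ R_L · ε/(1−ε) = 22.0 kΩ × 0.0570/0.9430 = 1.33 kΩ.

R_th ≤ 1.33 kΩ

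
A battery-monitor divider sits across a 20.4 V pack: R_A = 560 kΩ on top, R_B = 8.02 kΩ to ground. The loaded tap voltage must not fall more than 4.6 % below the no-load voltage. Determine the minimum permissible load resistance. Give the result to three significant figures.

R_L(min) ≈ 164 kΩ

Output resistance R_th = R_A‖R_B = (560 × 8.02)/568.0 = 7.907 kΩ.
The fractional drop is R_th/(R_th + R_L); requiring this ≤ 0.0460 gives R_L ≥ R_th(1/0.0460 − 1) = 7.907 × 20.74 = 164 kΩ.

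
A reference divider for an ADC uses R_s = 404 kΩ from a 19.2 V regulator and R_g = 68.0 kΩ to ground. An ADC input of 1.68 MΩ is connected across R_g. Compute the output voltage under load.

The load sits in parallel with R_g: R_g‖R_L = (68.0 × 1680) / (68.0 + 1680) = 65.35 kΩ.
V_out = 19.2 × 65.35 / (404 + 65.35) = 19.2 × 65.35/469.4 = 2.67 V.

V_out ≈ 2.67 V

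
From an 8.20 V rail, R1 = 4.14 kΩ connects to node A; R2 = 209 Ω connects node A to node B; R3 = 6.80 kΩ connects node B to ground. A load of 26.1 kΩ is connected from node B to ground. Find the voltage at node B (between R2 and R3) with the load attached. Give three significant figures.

V ≈ 4.54 V

At node B, R3 is in parallel with the load: R3‖R_L = 5395 Ω.
Below node A the resistance is R2 + (R3‖R_L) = 5604 Ω, so V_A = 8.20 × 5604/9744 = 4.716 V.
Then V_B = V_A × (R3‖R_L)/(R2 + R3‖R_L) = 4.716 × 5395/5604 = 4.54 V.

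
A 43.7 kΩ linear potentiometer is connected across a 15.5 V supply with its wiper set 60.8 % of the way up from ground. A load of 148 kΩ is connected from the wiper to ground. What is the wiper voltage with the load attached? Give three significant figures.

V ≈ 8.80 V

The wiper splits the pot into (1−α)R = 17.13 kΩ above and αR = 26.57 kΩ below.
Lower section ‖ load = 22.53 kΩ.
V_wiper = 15.5 × 22.53/(17.13 + 22.53) = 8.80 V.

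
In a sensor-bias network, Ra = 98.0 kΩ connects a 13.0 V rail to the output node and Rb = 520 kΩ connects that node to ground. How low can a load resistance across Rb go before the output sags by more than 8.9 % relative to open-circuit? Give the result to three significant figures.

Output resistance R_th = Ra‖Rb = (98.0 × 520)/618.0 = 82.46 kΩ.
The fractional drop is R_th/(R_th + R_L); requiring this ≤ 0.0890 gives R_L ≥ R_th(1/0.0890 − 1) = 82.46 × 10.24 = 844 kΩ.

R_L(min) ≈ 844 kΩ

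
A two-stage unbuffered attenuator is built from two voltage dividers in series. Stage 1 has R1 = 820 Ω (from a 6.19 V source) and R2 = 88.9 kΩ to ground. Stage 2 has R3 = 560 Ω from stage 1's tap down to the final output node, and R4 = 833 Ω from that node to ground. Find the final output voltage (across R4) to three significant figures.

Stage 2 presents R3+R4 = 1393 Ω as a load on stage 1's tap.
Stage 1's lower leg becomes R2‖(R3+R4) = 1372 Ω, so V_mid = 6.19 × 1372/2192 = 3.874 V.
Stage 2 is itself unloaded: V_out = V_mid × R4/(R3+R4) = 3.874 × 833/1393 = 2.32 V.

V_out ≈ 2.32 V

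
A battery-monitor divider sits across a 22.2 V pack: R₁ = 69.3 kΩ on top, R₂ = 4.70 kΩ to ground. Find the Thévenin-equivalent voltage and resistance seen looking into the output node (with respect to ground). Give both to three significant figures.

V_th = 1.41 V, R_th = 4.40 kΩ

V_th is the open-circuit tap voltage: 22.2 × 4.70/(69.3 + 4.70) = 1.41 V.
With the supply zeroed, R₁ and R₂ appear in parallel from the tap: R_th = R₁‖R₂ = (69.3 × 4.70)/74.00 = 4.40 kΩ.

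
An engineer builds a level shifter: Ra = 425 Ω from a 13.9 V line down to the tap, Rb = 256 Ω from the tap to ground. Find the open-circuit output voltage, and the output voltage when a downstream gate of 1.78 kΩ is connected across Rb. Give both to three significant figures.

Unloaded: 5.23 V; loaded: 4.79 V

Open-circuit: V = 13.9 × 256/(425 + 256) = 5.23 V.
With the load, Rb becomes Rb‖R_L = 223.8 Ω, so V = 13.9 × 223.8/648.8 = 4.79 V.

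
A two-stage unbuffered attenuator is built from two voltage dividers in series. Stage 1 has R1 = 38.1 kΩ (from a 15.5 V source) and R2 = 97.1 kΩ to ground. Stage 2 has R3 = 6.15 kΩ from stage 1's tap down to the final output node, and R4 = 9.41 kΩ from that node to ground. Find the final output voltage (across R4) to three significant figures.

V_out ≈ 2.44 V

Stage 2 presents R3+R4 = 15.56 kΩ as a load on stage 1's tap.
Stage 1's lower leg becomes R2‖(R3+R4) = 13.41 kΩ, so V_mid = 15.5 × 13.41/51.51 = 4.035 V.
Stage 2 is itself unloaded: V_out = V_mid × R4/(R3+R4) = 4.035 × 9.41/15.56 = 2.44 V.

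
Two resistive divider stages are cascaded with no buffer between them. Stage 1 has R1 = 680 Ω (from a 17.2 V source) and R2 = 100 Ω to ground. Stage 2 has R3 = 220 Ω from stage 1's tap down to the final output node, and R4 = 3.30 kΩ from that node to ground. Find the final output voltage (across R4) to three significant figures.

Stage 2 presents R3+R4 = 3520 Ω as a load on stage 1's tap.
Stage 1's lower leg becomes R2‖(R3+R4) = 97.24 Ω, so V_mid = 17.2 × 97.24/777.2 = 2.152 V.
Stage 2 is itself unloaded: V_out = V_mid × R4/(R3+R4) = 2.152 × 3300/3520 = 2.02 V.

V_out ≈ 2.02 V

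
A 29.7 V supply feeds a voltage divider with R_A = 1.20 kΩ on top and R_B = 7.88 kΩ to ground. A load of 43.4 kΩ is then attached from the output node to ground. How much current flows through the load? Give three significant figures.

R_B‖R_L = 6.669 kΩ; V_out = 29.7 × 6.669/7.869 = 25.17 V.
I_L = V_out / R_L = 25.17 / 43.4 kΩ = 0.580 mA.

I_L ≈ 0.580 mA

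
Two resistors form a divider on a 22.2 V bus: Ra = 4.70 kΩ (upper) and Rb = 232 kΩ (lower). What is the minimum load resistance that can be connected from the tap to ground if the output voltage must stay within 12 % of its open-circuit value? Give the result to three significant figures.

Output resistance R_th = Ra‖Rb = (4.70 × 232)/236.7 = 4.607 kΩ.
The fractional drop is R_th/(R_th + R_L); requiring this ≤ 0.120 gives R_L ≥ R_th(1/0.120 − 1) = 4.607 × 7.333 = 33.8 kΩ.

R_L(min) ≈ 33.8 kΩ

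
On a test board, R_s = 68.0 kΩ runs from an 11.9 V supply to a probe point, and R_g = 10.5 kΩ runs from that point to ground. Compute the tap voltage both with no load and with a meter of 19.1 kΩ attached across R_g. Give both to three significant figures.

Unloaded: 1.59 V; loaded: 1.08 V

Open-circuit: V = 11.9 × 10.5/(68.0 + 10.5) = 1.59 V.
With the load, R_g becomes R_g‖R_L = 6.775 kΩ, so V = 11.9 × 6.775/74.78 = 1.08 V.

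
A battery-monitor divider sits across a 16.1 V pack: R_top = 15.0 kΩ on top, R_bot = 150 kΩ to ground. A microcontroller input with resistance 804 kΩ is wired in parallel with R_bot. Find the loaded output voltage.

V_out ≈ 14.4 V

The load sits in parallel with R_bot: R_bot‖R_L = (150 × 804) / (150 + 804) = 126.4 kΩ.
V_out = 16.1 × 126.4 / (15.0 + 126.4) = 16.1 × 126.4/141.4 = 14.4 V.
(Unloaded it would have been 14.6 V.)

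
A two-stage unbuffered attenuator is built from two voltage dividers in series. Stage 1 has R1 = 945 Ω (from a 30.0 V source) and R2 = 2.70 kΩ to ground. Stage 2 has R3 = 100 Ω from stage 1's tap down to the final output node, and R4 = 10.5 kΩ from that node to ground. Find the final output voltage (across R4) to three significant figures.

Stage 2 presents R3+R4 = 10600 Ω as a load on stage 1's tap.
Stage 1's lower leg becomes R2‖(R3+R4) = 2152 Ω, so V_mid = 30.0 × 2152/3097 = 20.85 V.
Stage 2 is itself unloaded: V_out = V_mid × R4/(R3+R4) = 20.85 × 10500/10600 = 20.6 V.

V_out ≈ 20.6 V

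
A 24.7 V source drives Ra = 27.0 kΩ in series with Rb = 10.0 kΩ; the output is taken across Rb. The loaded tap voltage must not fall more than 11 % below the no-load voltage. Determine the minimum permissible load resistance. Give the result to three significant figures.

Output resistance R_th = Ra‖Rb = (27.0 × 10.0)/37.00 = 7.297 kΩ.
The fractional drop is R_th/(R_th + R_L); requiring this ≤ 0.110 gives R_L ≥ R_th(1/0.110 − 1) = 7.297 × 8.091 = 59.0 kΩ.

R_L(min) ≈ 59.0 kΩ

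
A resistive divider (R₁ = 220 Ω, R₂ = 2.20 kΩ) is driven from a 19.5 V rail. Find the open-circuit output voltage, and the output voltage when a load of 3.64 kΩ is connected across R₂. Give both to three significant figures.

Open-circuit: V = 19.5 × 2200/(220 + 2200) = 17.7 V.
With the load, R₂ becomes R₂‖R_L = 1371 Ω, so V = 19.5 × 1371/1591 = 16.8 V.

Unloaded: 17.7 V; loaded: 16.8 V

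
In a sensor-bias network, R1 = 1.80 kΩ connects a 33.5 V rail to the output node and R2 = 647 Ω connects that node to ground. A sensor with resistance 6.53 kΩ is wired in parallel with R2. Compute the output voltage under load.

The load sits in parallel with R2: R2‖R_L = (647 × 6530) / (647 + 6530) = 588.7 Ω.
V_out = 33.5 × 588.7 / (1800 + 588.7) = 33.5 × 588.7/2389 = 8.26 V.
(Unloaded it would have been 8.86 V.)

V_out ≈ 8.26 V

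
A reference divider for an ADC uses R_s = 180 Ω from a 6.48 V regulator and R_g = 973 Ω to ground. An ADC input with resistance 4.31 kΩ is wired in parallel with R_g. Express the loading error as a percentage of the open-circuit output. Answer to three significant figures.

The divider's output (Thévenin) resistance is R_s‖R_g = 151.9 Ω.
Fractional drop under load = R_th/(R_th + R_L) = 151.9 / (151.9 + 4310) = 0.03404.
So the output falls by 3.40 %.

3.40 %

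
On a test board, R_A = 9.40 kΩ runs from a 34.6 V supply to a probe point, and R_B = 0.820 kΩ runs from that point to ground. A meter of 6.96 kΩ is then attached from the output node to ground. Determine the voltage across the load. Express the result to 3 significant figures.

The load sits in parallel with R_B: R_B‖R_L = (820 × 6960) / (820 + 6960) = 733.6 Ω.
V_out = 34.6 × 733.6 / (9400 + 733.6) = 34.6 × 733.6/10130 = 2.50 V.

V_out ≈ 2.50 V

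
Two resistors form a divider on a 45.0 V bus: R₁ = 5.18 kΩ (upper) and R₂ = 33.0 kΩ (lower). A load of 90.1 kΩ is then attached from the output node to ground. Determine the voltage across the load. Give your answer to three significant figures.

V_out ≈ 37.1 V

The load sits in parallel with R₂: R₂‖R_L = (33.0 × 90.1) / (33.0 + 90.1) = 24.15 kΩ.
V_out = 45.0 × 24.15 / (5.18 + 24.15) = 45.0 × 24.15/29.33 = 37.1 V.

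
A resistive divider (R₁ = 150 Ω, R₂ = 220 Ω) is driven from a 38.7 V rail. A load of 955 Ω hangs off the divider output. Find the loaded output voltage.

The load sits in parallel with R₂: R₂‖R_L = (220 × 955) / (220 + 955) = 178.8 Ω.
V_out = 38.7 × 178.8 / (150 + 178.8) = 38.7 × 178.8/328.8 = 21.0 V.
(Unloaded it would have been 23.0 V.)

V_out ≈ 21.0 V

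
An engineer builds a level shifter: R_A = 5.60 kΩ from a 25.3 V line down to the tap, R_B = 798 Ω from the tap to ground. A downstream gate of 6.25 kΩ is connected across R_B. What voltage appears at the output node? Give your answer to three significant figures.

V_out ≈ 2.84 V

The load sits in parallel with R_B: R_B‖R_L = (798 × 6250) / (798 + 6250) = 707.6 Ω.
V_out = 25.3 × 707.6 / (5600 + 707.6) = 25.3 × 707.6/6308 = 2.84 V.
(Unloaded it would have been 3.16 V.)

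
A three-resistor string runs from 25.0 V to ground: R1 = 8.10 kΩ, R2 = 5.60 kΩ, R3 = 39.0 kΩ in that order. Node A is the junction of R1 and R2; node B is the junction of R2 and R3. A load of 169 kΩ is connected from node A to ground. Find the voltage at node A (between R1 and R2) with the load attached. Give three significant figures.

V ≈ 20.3 V

Below node A the series string R2+R3 = 44.60 kΩ sits in parallel with the 169 kΩ load: 35.29 kΩ.
V_A = 25.0 × 35.29/(8.10 + 35.29) = 20.3 V.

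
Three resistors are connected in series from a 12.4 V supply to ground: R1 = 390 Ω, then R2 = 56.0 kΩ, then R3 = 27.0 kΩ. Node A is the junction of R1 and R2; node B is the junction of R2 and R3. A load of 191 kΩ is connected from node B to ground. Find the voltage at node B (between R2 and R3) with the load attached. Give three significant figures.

At node B, R3 is in parallel with the load: R3‖R_L = 23660 Ω.
Below node A the resistance is R2 + (R3‖R_L) = 79660 Ω, so V_A = 12.4 × 79660/80050 = 12.34 V.
Then V_B = V_A × (R3‖R_L)/(R2 + R3‖R_L) = 12.34 × 23660/79660 = 3.66 V.

V ≈ 3.66 V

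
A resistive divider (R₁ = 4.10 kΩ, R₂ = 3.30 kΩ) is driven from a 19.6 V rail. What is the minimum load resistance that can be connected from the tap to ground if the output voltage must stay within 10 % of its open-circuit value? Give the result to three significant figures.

R_L(min) ≈ 16.5 kΩ

Output resistance R_th = R₁‖R₂ = (4.10 × 3.30)/7.400 = 1.828 kΩ.
The fractional drop is R_th/(R_th + R_L); requiring this ≤ 0.100 gives R_L ≥ R_th(1/0.100 − 1) = 1.828 × 9.000 = 16.5 kΩ.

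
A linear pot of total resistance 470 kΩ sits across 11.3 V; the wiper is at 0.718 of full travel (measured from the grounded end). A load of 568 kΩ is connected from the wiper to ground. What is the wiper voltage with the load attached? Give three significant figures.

V ≈ 6.95 V

The wiper splits the pot into (1−α)R = 132.5 kΩ above and αR = 337.5 kΩ below.
Lower section ‖ load = 211.7 kΩ.
V_wiper = 11.3 × 211.7/(132.5 + 211.7) = 6.95 V.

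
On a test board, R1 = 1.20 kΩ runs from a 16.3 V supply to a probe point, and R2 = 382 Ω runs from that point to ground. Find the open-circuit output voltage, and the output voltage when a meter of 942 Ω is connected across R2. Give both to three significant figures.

Unloaded: 3.94 V; loaded: 3.01 V

Open-circuit: V = 16.3 × 382/(1200 + 382) = 3.94 V.
With the load, R2 becomes R2‖R_L = 271.8 Ω, so V = 16.3 × 271.8/1472 = 3.01 V.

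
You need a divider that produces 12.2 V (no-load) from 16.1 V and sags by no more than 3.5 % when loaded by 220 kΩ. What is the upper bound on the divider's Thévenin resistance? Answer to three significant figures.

Loading drop = R_th/(R_th + R_L) ≤ 0.0350, so R_th ≤ R_L · ε/(1−ε) = 220 kΩ × 0.0350/0.9650 = 7.98 kΩ.
(Any R1, R2 with R2/(R1+R2) = 0.758 and R1‖R2 ≤ 7.98 kΩ will meet the spec.)

R_th ≤ 7.98 kΩ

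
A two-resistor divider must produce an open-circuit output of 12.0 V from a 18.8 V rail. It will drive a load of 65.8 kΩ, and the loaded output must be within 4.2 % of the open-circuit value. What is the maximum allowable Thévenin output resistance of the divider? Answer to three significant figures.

Loading drop = R_th/(R_th + R_L) ≤ 0.0420, so R_th ≤ R_L · ε/(1−ε) = 65.8 kΩ × 0.0420/0.9580 = 2.88 kΩ.

R_th ≤ 2.88 kΩ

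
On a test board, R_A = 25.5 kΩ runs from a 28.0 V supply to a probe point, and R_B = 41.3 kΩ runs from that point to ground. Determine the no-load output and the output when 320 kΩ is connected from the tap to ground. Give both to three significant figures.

Unloaded: 17.3 V; loaded: 16.5 V

Open-circuit: V = 28.0 × 41.3/(25.5 + 41.3) = 17.3 V.
With the load, R_B becomes R_B‖R_L = 36.58 kΩ, so V = 28.0 × 36.58/62.08 = 16.5 V.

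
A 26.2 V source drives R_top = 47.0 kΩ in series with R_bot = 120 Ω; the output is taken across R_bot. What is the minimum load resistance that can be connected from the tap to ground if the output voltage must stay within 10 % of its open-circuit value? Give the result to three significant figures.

R_L(min) ≈ 1.08 kΩ

Output resistance R_th = R_top‖R_bot = (47000 × 120)/47120 = 119.7 Ω.
The fractional drop is R_th/(R_th + R_L); requiring this ≤ 0.100 gives R_L ≥ R_th(1/0.100 − 1) = 119.7 × 9.000 = 1.08 kΩ.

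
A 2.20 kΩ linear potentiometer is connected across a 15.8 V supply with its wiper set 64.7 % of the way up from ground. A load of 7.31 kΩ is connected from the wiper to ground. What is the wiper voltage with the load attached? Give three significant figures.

V ≈ 9.57 V

The wiper splits the pot into (1−α)R = 776.6 Ω above and αR = 1423 Ω below.
Lower section ‖ load = 1191 Ω.
V_wiper = 15.8 × 1191/(776.6 + 1191) = 9.57 V.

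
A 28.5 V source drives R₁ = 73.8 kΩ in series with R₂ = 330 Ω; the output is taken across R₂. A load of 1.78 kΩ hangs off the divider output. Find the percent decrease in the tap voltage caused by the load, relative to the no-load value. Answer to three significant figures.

The divider's output (Thévenin) resistance is R₁‖R₂ = 328.5 Ω.
Fractional drop under load = R_th/(R_th + R_L) = 328.5 / (328.5 + 1780) = 0.1558.
So the output falls by 15.6 %.

15.6 %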